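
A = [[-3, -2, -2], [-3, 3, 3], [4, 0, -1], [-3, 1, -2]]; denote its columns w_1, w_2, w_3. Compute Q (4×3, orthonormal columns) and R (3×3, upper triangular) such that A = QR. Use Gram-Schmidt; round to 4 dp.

Q = [[-0.4575, -0.6666, -0.0247], [-0.4575, 0.7115, 0.2665], [0.6100, 0.1538, -0.4554], [-0.4575, 0.1602, -0.8491]], R = [[6.5574, -0.9150, -0.1525], [0.0000, 3.6281, 2.9935], [0.0000, 0.0000, 3.0026]]

w_1 = (-3, -3, 4, -3); ‖w_1‖ = 6.5574, so e_1 = (-0.4575, -0.4575, 0.6100, -0.4575).
e_1·w_2 = (-0.4575)·(-2) + (-0.4575)·3 + 0.6100·0 + (-0.4575)·1 = -0.9150.
u_2 = w_2 + 0.9150·e_1 = (-2.4186, 2.5814, 0.5581, 0.5814).
‖u_2‖ = 3.6281, so e_2 = (-0.6666, 0.7115, 0.1538, 0.1602).
e_1·w_3 = (-0.4575)·(-2) + (-0.4575)·3 + 0.6100·(-1) + (-0.4575)·(-2) = -0.1525; e_2·w_3 = (-0.6666)·(-2) + 0.7115·3 + 0.1538·(-1) + 0.1602·(-2) = 2.9935.
u_3 = w_3 + 0.1525·e_1 − 2.9935·e_2 = (-0.0742, 0.8004, -1.3675, -2.5495).
‖u_3‖ = 3.0026, so e_3 = (-0.0247, 0.2665, -0.4554, -0.8491).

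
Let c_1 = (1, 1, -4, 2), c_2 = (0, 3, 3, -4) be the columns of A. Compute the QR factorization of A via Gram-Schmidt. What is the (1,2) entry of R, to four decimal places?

c_1 = (1, 1, -4, 2); ‖c_1‖ = 4.6904, so e_1 = (0.2132, 0.2132, -0.8528, 0.4264).
r_{12} = e_1·c_2 = -3.6244.

r_{12} = -3.6244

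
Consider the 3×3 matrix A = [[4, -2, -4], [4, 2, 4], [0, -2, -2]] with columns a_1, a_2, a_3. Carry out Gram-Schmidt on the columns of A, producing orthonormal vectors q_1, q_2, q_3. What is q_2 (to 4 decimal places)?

q_2 = (-0.5774, 0.5774, -0.5774)

a_1 = (4, 4, 0); ‖a_1‖ = 5.6569, so q_1 = (0.7071, 0.7071, 0.0000).
q_1·a_2 = 0.7071·(-2) + 0.7071·2 + 0.0000·(-2) = 0.0000.
u_2 = a_2 + 0.0000·q_1 = (-2.0000, 2.0000, -2.0000).
‖u_2‖ = 3.4641, so q_2 = (-0.5774, 0.5774, -0.5774).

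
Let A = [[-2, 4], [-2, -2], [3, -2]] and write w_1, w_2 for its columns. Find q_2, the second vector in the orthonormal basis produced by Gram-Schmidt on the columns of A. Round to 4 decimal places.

q_2 = (0.6633, -0.7463, -0.0553)

w_1 = (-2, -2, 3); ‖w_1‖ = 4.1231, so q_1 = (-0.4851, -0.4851, 0.7276).
q_1·w_2 = (-0.4851)·4 + (-0.4851)·(-2) + 0.7276·(-2) = -2.4254.
u_2 = w_2 + 2.4254·q_1 = (2.8235, -3.1765, -0.2353).
‖u_2‖ = 4.2565, so q_2 = (0.6633, -0.7463, -0.0553).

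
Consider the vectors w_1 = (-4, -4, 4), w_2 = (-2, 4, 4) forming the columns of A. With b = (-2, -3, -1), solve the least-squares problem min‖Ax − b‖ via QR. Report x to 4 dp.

w_1 = (-4, -4, 4); ‖w_1‖ = 6.9282, so e_1 = (-0.5774, -0.5774, 0.5774).
e_1·w_2 = (-0.5774)·(-2) + (-0.5774)·4 + 0.5774·4 = 1.1547.
u_2 = w_2 − 1.1547·e_1 = (-1.3333, 4.6667, 3.3333).
‖u_2‖ = 5.8878, so e_2 = (-0.2265, 0.7926, 0.5661).
Qᵀb = (2.3094, -2.4910).
Back-substitute: x_2 = -2.4910/5.8878 = -0.4231.
x_1 = (2.3094 − 1.1547·(-0.4231))/6.9282 = 0.4038.

x = (0.4038, -0.4231)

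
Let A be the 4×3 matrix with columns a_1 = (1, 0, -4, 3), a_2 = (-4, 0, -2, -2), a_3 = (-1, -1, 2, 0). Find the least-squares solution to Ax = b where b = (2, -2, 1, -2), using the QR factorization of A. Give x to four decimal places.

a_1 = (1, 0, -4, 3); ‖a_1‖ = 5.0990, so e_1 = (0.1961, 0.0000, -0.7845, 0.5883).
e_1·a_2 = 0.1961·(-4) + 0.0000·0 + (-0.7845)·(-2) + 0.5883·(-2) = -0.3922.
u_2 = a_2 + 0.3922·e_1 = (-3.9231, 0.0000, -2.3077, -1.7692).
‖u_2‖ = 4.8833, so e_2 = (-0.8034, 0.0000, -0.4726, -0.3623).
e_1·a_3 = 0.1961·(-1) + 0.0000·(-1) + (-0.7845)·2 + 0.5883·0 = -1.7650; e_2·a_3 = (-0.8034)·(-1) + 0.0000·(-1) + (-0.4726)·2 + (-0.3623)·0 = -0.1418.
u_3 = a_3 + 1.7650·e_1 + 0.1418·e_2 = (-0.7677, -1.0000, 0.5484, 0.9871).
‖u_3‖ = 1.6925, so e_3 = (-0.4536, -0.5908, 0.3240, 0.5832).
Qᵀb = (-1.5689, -1.3547, -0.5680).
Back-substitute: x_3 = -0.5680/1.6925 = -0.3356.
x_2 = (-1.3547 + 0.1418·(-0.3356))/4.8833 = -0.2872.
x_1 = (-1.5689 + 0.3922·(-0.2872) + 1.7650·(-0.3356))/5.0990 = -0.4459.

x = (-0.4459, -0.2872, -0.3356)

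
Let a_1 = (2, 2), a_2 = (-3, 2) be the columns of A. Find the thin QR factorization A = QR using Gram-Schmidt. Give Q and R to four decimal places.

Q = [[0.7071, -0.7071], [0.7071, 0.7071]], R = [[2.8284, -0.7071], [0.0000, 3.5355]]

a_1 = (2, 2); ‖a_1‖ = 2.8284, so e_1 = (0.7071, 0.7071).
e_1·a_2 = 0.7071·(-3) + 0.7071·2 = -0.7071.
u_2 = a_2 + 0.7071·e_1 = (-2.5000, 2.5000).
‖u_2‖ = 3.5355, so e_2 = (-0.7071, 0.7071).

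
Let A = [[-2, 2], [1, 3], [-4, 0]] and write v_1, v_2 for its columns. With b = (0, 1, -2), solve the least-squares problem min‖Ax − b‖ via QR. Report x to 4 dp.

v_1 = (-2, 1, -4); ‖v_1‖ = 4.5826, so e_1 = (-0.4364, 0.2182, -0.8729).
e_1·v_2 = (-0.4364)·2 + 0.2182·3 + (-0.8729)·0 = -0.2182.
u_2 = v_2 + 0.2182·e_1 = (1.9048, 3.0476, -0.1905).
‖u_2‖ = 3.5989, so e_2 = (0.5293, 0.8468, -0.0529).
Qᵀb = (1.9640, 0.9527).
Back-substitute: x_2 = 0.9527/3.5989 = 0.2647.
x_1 = (1.9640 + 0.2182·0.2647)/4.5826 = 0.4412.

x = (0.4412, 0.2647)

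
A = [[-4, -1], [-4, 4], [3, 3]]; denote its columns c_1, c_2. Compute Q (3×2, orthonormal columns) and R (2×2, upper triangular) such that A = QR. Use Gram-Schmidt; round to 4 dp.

q_1 = c_1/‖c_1‖ = (-4, -4, 3)/6.4031 = (-0.6247, -0.6247, 0.4685).
r_{12} = q_1·c_2 = -0.4685.
u_2 = c_2 + 0.4685·q_1 = (-1.2927, 3.7073, 3.2195).
‖u_2‖ = 5.0774, so q_2 = (-0.2546, 0.7302, 0.6341).

Q = [[-0.6247, -0.2546], [-0.6247, 0.7302], [0.4685, 0.6341]], R = [[6.4031, -0.4685], [0.0000, 5.0774]]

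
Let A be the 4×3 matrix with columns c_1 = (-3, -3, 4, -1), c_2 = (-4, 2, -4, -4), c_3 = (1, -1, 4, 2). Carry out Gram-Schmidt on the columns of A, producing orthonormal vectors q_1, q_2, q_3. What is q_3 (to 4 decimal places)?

c_1 = (-3, -3, 4, -1); ‖c_1‖ = 5.9161, so q_1 = (-0.5071, -0.5071, 0.6761, -0.1690).
q_1·c_2 = (-0.5071)·(-4) + (-0.5071)·2 + 0.6761·(-4) + (-0.1690)·(-4) = -1.0142.
u_2 = c_2 + 1.0142·q_1 = (-4.5143, 1.4857, -3.3143, -4.1714).
‖u_2‖ = 7.1394, so q_2 = (-0.6323, 0.2081, -0.4642, -0.5843).
q_1·c_3 = (-0.5071)·1 + (-0.5071)·(-1) + 0.6761·4 + (-0.1690)·2 = 2.3664; q_2·c_3 = (-0.6323)·1 + 0.2081·(-1) + (-0.4642)·4 + (-0.5843)·2 = -3.8659.
u_3 = c_3 − 2.3664·q_1 + 3.8659·q_2 = (-0.2444, 1.0045, 0.6054, 0.1413).
‖u_3‖ = 1.2063, so q_3 = (-0.2026, 0.8327, 0.5019, 0.1171).

q_3 = (-0.2026, 0.8327, 0.5019, 0.1171)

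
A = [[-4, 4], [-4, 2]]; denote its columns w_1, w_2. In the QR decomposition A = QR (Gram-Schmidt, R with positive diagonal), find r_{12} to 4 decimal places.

w_1 = (-4, -4); ‖w_1‖ = 5.6569, so q_1 = (-0.7071, -0.7071).
r_{12} = q_1·w_2 = -4.2426.

r_{12} = -4.2426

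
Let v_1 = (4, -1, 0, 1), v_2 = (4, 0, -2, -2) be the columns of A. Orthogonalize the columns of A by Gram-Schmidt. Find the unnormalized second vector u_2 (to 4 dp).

u_2 = (0.8889, 0.7778, -2.0000, -2.7778)

v_1 = (4, -1, 0, 1); ‖v_1‖ = 4.2426, so q_1 = (0.9428, -0.2357, 0.0000, 0.2357).
q_1·v_2 = 0.9428·4 + (-0.2357)·0 + 0.0000·(-2) + 0.2357·(-2) = 3.2998.
u_2 = v_2 − 3.2998·q_1 = (0.8889, 0.7778, -2.0000, -2.7778).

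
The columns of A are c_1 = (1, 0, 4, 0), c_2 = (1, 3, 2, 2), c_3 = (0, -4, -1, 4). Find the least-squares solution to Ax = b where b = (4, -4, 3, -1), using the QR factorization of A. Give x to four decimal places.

q_1 = c_1/‖c_1‖ = (1, 0, 4, 0)/4.1231 = (0.2425, 0.0000, 0.9701, 0.0000).
r_{12} = q_1·c_2 = 2.1828.
u_2 = c_2 − 2.1828·q_1 = (0.4706, 3.0000, -0.1176, 2.0000).
‖u_2‖ = 3.6380, so q_2 = (0.1294, 0.8246, -0.0323, 0.5497).
r_{13} = q_1·c_3 = -0.9701; r_{23} = q_2·c_3 = -1.0672.
u_3 = c_3 + 0.9701·q_1 + 1.0672·q_2 = (0.3733, -3.1200, -0.0933, 4.5867).
‖u_3‖ = 5.5606, so q_3 = (0.0671, -0.5611, -0.0168, 0.8249).
Qᵀb = (3.8806, -3.4278, 1.6377).
Back-substitute: x_3 = 1.6377/5.5606 = 0.2945.
x_2 = (-3.4278 + 1.0672·0.2945)/3.6380 = -0.8558.
x_1 = (3.8806 − 2.1828·(-0.8558) + 0.9701·0.2945)/4.1231 = 1.4636.

x = (1.4636, -0.8558, 0.2945)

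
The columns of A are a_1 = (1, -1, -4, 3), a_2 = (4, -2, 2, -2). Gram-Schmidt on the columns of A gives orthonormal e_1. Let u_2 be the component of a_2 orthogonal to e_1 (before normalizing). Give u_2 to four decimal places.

u_2 = (4.2963, -2.2963, 0.8148, -1.1111)

a_1 = (1, -1, -4, 3); ‖a_1‖ = 5.1962, so e_1 = (0.1925, -0.1925, -0.7698, 0.5774).
e_1·a_2 = 0.1925·4 + (-0.1925)·(-2) + (-0.7698)·2 + 0.5774·(-2) = -1.5396.
u_2 = a_2 + 1.5396·e_1 = (4.2963, -2.2963, 0.8148, -1.1111).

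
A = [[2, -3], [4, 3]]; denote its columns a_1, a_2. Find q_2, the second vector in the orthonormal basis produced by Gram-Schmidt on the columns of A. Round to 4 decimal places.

q_2 = (-0.8944, 0.4472)

a_1 = (2, 4); ‖a_1‖ = 4.4721, so q_1 = (0.4472, 0.8944).
q_1·a_2 = 0.4472·(-3) + 0.8944·3 = 1.3416.
u_2 = a_2 − 1.3416·q_1 = (-3.6000, 1.8000).
‖u_2‖ = 4.0249, so q_2 = (-0.8944, 0.4472).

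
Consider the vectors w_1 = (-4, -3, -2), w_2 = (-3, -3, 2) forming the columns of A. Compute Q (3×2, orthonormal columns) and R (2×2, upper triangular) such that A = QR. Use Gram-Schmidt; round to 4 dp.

w_1 = (-4, -3, -2); ‖w_1‖ = 5.3852, so q_1 = (-0.7428, -0.5571, -0.3714).
q_1·w_2 = (-0.7428)·(-3) + (-0.5571)·(-3) + (-0.3714)·2 = 3.1568.
u_2 = w_2 − 3.1568·q_1 = (-0.6552, -1.2414, 3.1724).
‖u_2‖ = 3.4691, so q_2 = (-0.1889, -0.3578, 0.9145).

Q = [[-0.7428, -0.1889], [-0.5571, -0.3578], [-0.3714, 0.9145]], R = [[5.3852, 3.1568], [0.0000, 3.4691]]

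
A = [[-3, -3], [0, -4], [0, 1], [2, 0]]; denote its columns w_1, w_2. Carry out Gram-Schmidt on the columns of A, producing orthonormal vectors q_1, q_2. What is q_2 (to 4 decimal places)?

q_2 = (-0.2076, -0.8996, 0.2249, -0.3114)

w_1 = (-3, 0, 0, 2); ‖w_1‖ = 3.6056, so q_1 = (-0.8321, 0.0000, 0.0000, 0.5547).
q_1·w_2 = (-0.8321)·(-3) + 0.0000·(-4) + 0.0000·1 + 0.5547·0 = 2.4962.
u_2 = w_2 − 2.4962·q_1 = (-0.9231, -4.0000, 1.0000, -1.3846).
‖u_2‖ = 4.4463, so q_2 = (-0.2076, -0.8996, 0.2249, -0.3114).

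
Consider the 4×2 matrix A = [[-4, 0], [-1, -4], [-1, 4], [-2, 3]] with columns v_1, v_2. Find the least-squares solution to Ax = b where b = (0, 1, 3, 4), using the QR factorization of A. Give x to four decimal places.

v_1 = (-4, -1, -1, -2); ‖v_1‖ = 4.6904, so q_1 = (-0.8528, -0.2132, -0.2132, -0.4264).
q_1·v_2 = (-0.8528)·0 + (-0.2132)·(-4) + (-0.2132)·4 + (-0.4264)·3 = -1.2792.
u_2 = v_2 + 1.2792·q_1 = (-1.0909, -4.2727, 3.7273, 2.4545).
‖u_2‖ = 6.2740, so q_2 = (-0.1739, -0.6810, 0.5941, 0.3912).
Qᵀb = (-2.5584, 2.6661).
Back-substitute: x_2 = 2.6661/6.2740 = 0.4249.
x_1 = (-2.5584 + 1.2792·0.4249)/4.6904 = -0.4296.

x = (-0.4296, 0.4249)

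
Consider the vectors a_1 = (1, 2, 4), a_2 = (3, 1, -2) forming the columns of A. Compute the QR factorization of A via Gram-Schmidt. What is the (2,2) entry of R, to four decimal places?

a_1 = (1, 2, 4); ‖a_1‖ = 4.5826, so q_1 = (0.2182, 0.4364, 0.8729).
q_1·a_2 = 0.2182·3 + 0.4364·1 + 0.8729·(-2) = -0.6547.
u_2 = a_2 + 0.6547·q_1 = (3.1429, 1.2857, -1.4286).
r_{22} = ‖u_2‖ = 3.6839.

r_{22} = 3.6839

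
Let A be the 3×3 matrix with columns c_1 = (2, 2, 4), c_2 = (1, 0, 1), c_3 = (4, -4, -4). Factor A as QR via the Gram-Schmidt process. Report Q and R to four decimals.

c_1 = (2, 2, 4); ‖c_1‖ = 4.8990, so e_1 = (0.4082, 0.4082, 0.8165).
e_1·c_2 = 0.4082·1 + 0.4082·0 + 0.8165·1 = 1.2247.
u_2 = c_2 − 1.2247·e_1 = (0.5000, -0.5000, 0.0000).
‖u_2‖ = 0.7071, so e_2 = (0.7071, -0.7071, 0.0000).
e_1·c_3 = 0.4082·4 + 0.4082·(-4) + 0.8165·(-4) = -3.2660; e_2·c_3 = 0.7071·4 + (-0.7071)·(-4) + (0.0000)·(-4) = 5.6569.
u_3 = c_3 + 3.2660·e_1 − 5.6569·e_2 = (1.3333, 1.3333, -1.3333).
‖u_3‖ = 2.3094, so e_3 = (0.5774, 0.5774, -0.5774).

Q = [[0.4082, 0.7071, 0.5774], [0.4082, -0.7071, 0.5774], [0.8165, 0.0000, -0.5774]], R = [[4.8990, 1.2247, -3.2660], [0.0000, 0.7071, 5.6569], [0.0000, 0.0000, 2.3094]]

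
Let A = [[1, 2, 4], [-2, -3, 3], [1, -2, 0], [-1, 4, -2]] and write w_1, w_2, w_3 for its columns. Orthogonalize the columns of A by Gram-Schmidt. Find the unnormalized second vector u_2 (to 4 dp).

q_1 = w_1/‖w_1‖ = (1, -2, 1, -1)/2.6458 = (0.3780, -0.7559, 0.3780, -0.3780).
r_{12} = q_1·w_2 = 0.7559.
u_2 = w_2 − 0.7559·q_1 = (1.7143, -2.4286, -2.2857, 4.2857).

u_2 = (1.7143, -2.4286, -2.2857, 4.2857)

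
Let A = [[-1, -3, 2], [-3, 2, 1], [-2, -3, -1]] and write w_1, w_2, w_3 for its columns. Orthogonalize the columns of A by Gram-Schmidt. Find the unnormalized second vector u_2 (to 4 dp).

u_2 = (-2.7857, 2.6429, -2.5714)

e_1 = w_1/‖w_1‖ = (-1, -3, -2)/3.7417 = (-0.2673, -0.8018, -0.5345).
r_{12} = e_1·w_2 = 0.8018.
u_2 = w_2 − 0.8018·e_1 = (-2.7857, 2.6429, -2.5714).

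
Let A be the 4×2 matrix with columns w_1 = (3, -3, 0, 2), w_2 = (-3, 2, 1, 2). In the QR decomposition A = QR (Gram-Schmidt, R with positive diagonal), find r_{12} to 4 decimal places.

w_1 = (3, -3, 0, 2); ‖w_1‖ = 4.6904, so e_1 = (0.6396, -0.6396, 0.0000, 0.4264).
r_{12} = e_1·w_2 = -2.3452.

r_{12} = -2.3452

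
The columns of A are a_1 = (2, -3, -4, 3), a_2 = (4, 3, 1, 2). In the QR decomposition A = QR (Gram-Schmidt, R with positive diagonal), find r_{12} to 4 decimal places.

r_{12} = 0.1622

e_1 = a_1/‖a_1‖ = (2, -3, -4, 3)/6.1644 = (0.3244, -0.4867, -0.6489, 0.4867).
r_{12} = e_1·a_2 = 0.1622.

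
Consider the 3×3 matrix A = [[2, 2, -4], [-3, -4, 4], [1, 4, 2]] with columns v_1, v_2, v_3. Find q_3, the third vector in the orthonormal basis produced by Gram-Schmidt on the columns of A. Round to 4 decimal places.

q_3 = (-0.7845, -0.5883, -0.1961)

q_1 = v_1/‖v_1‖ = (2, -3, 1)/3.7417 = (0.5345, -0.8018, 0.2673).
r_{12} = q_1·v_2 = 5.3452.
u_2 = v_2 − 5.3452·q_1 = (-0.8571, 0.2857, 2.5714).
‖u_2‖ = 2.7255, so q_2 = (-0.3145, 0.1048, 0.9435).
r_{13} = q_1·v_3 = -4.8107; r_{23} = q_2·v_3 = 3.5642.
u_3 = v_3 + 4.8107·q_1 − 3.5642·q_2 = (-0.3077, -0.2308, -0.0769).
‖u_3‖ = 0.3922, so q_3 = (-0.7845, -0.5883, -0.1961).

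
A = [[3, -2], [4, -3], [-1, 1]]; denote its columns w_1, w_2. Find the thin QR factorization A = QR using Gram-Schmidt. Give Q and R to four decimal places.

Q = [[0.5883, 0.5661], [0.7845, -0.2265], [-0.1961, 0.7926]], R = [[5.0990, -3.7262], [0.0000, 0.3397]]

w_1 = (3, 4, -1); ‖w_1‖ = 5.0990, so e_1 = (0.5883, 0.7845, -0.1961).
e_1·w_2 = 0.5883·(-2) + 0.7845·(-3) + (-0.1961)·1 = -3.7262.
u_2 = w_2 + 3.7262·e_1 = (0.1923, -0.0769, 0.2692).
‖u_2‖ = 0.3397, so e_2 = (0.5661, -0.2265, 0.7926).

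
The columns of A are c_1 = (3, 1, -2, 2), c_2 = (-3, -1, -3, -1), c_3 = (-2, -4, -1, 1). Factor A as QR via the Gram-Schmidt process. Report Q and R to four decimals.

c_1 = (3, 1, -2, 2); ‖c_1‖ = 4.2426, so q_1 = (0.7071, 0.2357, -0.4714, 0.4714).
q_1·c_2 = 0.7071·(-3) + 0.2357·(-1) + (-0.4714)·(-3) + 0.4714·(-1) = -1.4142.
u_2 = c_2 + 1.4142·q_1 = (-2.0000, -0.6667, -3.6667, -0.3333).
‖u_2‖ = 4.2426, so q_2 = (-0.4714, -0.1571, -0.8642, -0.0786).
q_1·c_3 = 0.7071·(-2) + 0.2357·(-4) + (-0.4714)·(-1) + 0.4714·1 = -1.4142; q_2·c_3 = (-0.4714)·(-2) + (-0.1571)·(-4) + (-0.8642)·(-1) + (-0.0786)·1 = 2.3570.
u_3 = c_3 + 1.4142·q_1 − 2.3570·q_2 = (0.1111, -3.2963, 0.3704, 1.8519).
‖u_3‖ = 3.8006, so q_3 = (0.0292, -0.8673, 0.0975, 0.4873).

Q = [[0.7071, -0.4714, 0.0292], [0.2357, -0.1571, -0.8673], [-0.4714, -0.8642, 0.0975], [0.4714, -0.0786, 0.4873]], R = [[4.2426, -1.4142, -1.4142], [0.0000, 4.2426, 2.3570], [0.0000, 0.0000, 3.8006]]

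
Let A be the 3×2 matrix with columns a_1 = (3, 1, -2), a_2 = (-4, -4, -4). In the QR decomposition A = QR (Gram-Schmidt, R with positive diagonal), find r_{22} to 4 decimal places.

r_{22} = 6.5900

q_1 = a_1/‖a_1‖ = (3, 1, -2)/3.7417 = (0.8018, 0.2673, -0.5345).
r_{12} = q_1·a_2 = -2.1381.
u_2 = a_2 + 2.1381·q_1 = (-2.2857, -3.4286, -5.1429).
r_{22} = ‖u_2‖ = 6.5900.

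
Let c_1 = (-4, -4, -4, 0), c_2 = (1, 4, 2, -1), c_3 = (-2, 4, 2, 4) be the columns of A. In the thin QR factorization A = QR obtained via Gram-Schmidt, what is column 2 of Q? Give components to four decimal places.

c_1 = (-4, -4, -4, 0); ‖c_1‖ = 6.9282, so q_1 = (-0.5774, -0.5774, -0.5774, 0.0000).
q_1·c_2 = (-0.5774)·1 + (-0.5774)·4 + (-0.5774)·2 + 0.0000·(-1) = -4.0415.
u_2 = c_2 + 4.0415·q_1 = (-1.3333, 1.6667, -0.3333, -1.0000).
‖u_2‖ = 2.3805, so q_2 = (-0.5601, 0.7001, -0.1400, -0.4201).

q_2 = (-0.5601, 0.7001, -0.1400, -0.4201)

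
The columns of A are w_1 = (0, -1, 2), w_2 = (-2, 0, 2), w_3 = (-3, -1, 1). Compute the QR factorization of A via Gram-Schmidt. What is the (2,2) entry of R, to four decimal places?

w_1 = (0, -1, 2); ‖w_1‖ = 2.2361, so e_1 = (0.0000, -0.4472, 0.8944).
e_1·w_2 = 0.0000·(-2) + (-0.4472)·0 + 0.8944·2 = 1.7889.
u_2 = w_2 − 1.7889·e_1 = (-2.0000, 0.8000, 0.4000).
r_{22} = ‖u_2‖ = 2.1909.

r_{22} = 2.1909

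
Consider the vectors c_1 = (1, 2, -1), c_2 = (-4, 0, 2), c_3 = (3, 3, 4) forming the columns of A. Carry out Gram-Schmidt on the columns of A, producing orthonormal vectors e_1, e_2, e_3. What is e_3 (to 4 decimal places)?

c_1 = (1, 2, -1); ‖c_1‖ = 2.4495, so e_1 = (0.4082, 0.8165, -0.4082).
e_1·c_2 = 0.4082·(-4) + 0.8165·0 + (-0.4082)·2 = -2.4495.
u_2 = c_2 + 2.4495·e_1 = (-3.0000, 2.0000, 1.0000).
‖u_2‖ = 3.7417, so e_2 = (-0.8018, 0.5345, 0.2673).
e_1·c_3 = 0.4082·3 + 0.8165·3 + (-0.4082)·4 = 2.0412; e_2·c_3 = (-0.8018)·3 + 0.5345·3 + 0.2673·4 = 0.2673.
u_3 = c_3 − 2.0412·e_1 − 0.2673·e_2 = (2.3810, 1.1905, 4.7619).
‖u_3‖ = 5.4554, so e_3 = (0.4364, 0.2182, 0.8729).

e_3 = (0.4364, 0.2182, 0.8729)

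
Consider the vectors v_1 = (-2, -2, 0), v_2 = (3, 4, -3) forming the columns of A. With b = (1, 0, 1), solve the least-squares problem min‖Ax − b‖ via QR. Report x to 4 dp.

x = (-0.8947, -0.3684)

v_1 = (-2, -2, 0); ‖v_1‖ = 2.8284, so q_1 = (-0.7071, -0.7071, 0.0000).
q_1·v_2 = (-0.7071)·3 + (-0.7071)·4 + 0.0000·(-3) = -4.9497.
u_2 = v_2 + 4.9497·q_1 = (-0.5000, 0.5000, -3.0000).
‖u_2‖ = 3.0822, so q_2 = (-0.1622, 0.1622, -0.9733).
Qᵀb = (-0.7071, -1.1355).
Back-substitute: x_2 = -1.1355/3.0822 = -0.3684.
x_1 = (-0.7071 + 4.9497·(-0.3684))/2.8284 = -0.8947.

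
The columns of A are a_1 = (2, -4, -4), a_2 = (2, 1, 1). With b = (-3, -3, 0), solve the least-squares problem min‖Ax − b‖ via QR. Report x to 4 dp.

q_1 = a_1/‖a_1‖ = (2, -4, -4)/6.0000 = (0.3333, -0.6667, -0.6667).
r_{12} = q_1·a_2 = -0.6667.
u_2 = a_2 + 0.6667·q_1 = (2.2222, 0.5556, 0.5556).
‖u_2‖ = 2.3570, so q_2 = (0.9428, 0.2357, 0.2357).
Qᵀb = (1.0000, -3.5355).
Back-substitute: x_2 = -3.5355/2.3570 = -1.5000.
x_1 = (1.0000 + 0.6667·(-1.5000))/6.0000 = 0.0000.

x = (0.0000, -1.5000)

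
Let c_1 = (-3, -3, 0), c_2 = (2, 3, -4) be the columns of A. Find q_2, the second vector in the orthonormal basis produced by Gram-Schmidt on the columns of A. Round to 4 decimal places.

c_1 = (-3, -3, 0); ‖c_1‖ = 4.2426, so q_1 = (-0.7071, -0.7071, 0.0000).
q_1·c_2 = (-0.7071)·2 + (-0.7071)·3 + 0.0000·(-4) = -3.5355.
u_2 = c_2 + 3.5355·q_1 = (-0.5000, 0.5000, -4.0000).
‖u_2‖ = 4.0620, so q_2 = (-0.1231, 0.1231, -0.9847).

q_2 = (-0.1231, 0.1231, -0.9847)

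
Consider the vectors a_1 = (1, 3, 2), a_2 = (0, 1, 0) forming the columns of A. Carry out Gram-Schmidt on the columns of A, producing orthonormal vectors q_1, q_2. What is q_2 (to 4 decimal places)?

q_2 = (-0.3586, 0.5976, -0.7171)

q_1 = a_1/‖a_1‖ = (1, 3, 2)/3.7417 = (0.2673, 0.8018, 0.5345).
r_{12} = q_1·a_2 = 0.8018.
u_2 = a_2 − 0.8018·q_1 = (-0.2143, 0.3571, -0.4286).
‖u_2‖ = 0.5976, so q_2 = (-0.3586, 0.5976, -0.7171).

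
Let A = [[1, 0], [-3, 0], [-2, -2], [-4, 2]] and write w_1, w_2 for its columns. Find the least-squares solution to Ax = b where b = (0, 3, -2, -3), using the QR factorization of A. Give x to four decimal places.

x = (0.2143, -0.1429)

q_1 = w_1/‖w_1‖ = (1, -3, -2, -4)/5.4772 = (0.1826, -0.5477, -0.3651, -0.7303).
r_{12} = q_1·w_2 = -0.7303.
u_2 = w_2 + 0.7303·q_1 = (0.1333, -0.4000, -2.2667, 1.4667).
‖u_2‖ = 2.7325, so q_2 = (0.0488, -0.1464, -0.8295, 0.5367).
Qᵀb = (1.2780, -0.3904).
Back-substitute: x_2 = -0.3904/2.7325 = -0.1429.
x_1 = (1.2780 + 0.7303·(-0.1429))/5.4772 = 0.2143.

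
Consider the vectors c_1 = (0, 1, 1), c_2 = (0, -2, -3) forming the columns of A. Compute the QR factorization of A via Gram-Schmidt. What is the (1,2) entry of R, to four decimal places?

q_1 = c_1/‖c_1‖ = (0, 1, 1)/1.4142 = (0.0000, 0.7071, 0.7071).
r_{12} = q_1·c_2 = -3.5355.

r_{12} = -3.5355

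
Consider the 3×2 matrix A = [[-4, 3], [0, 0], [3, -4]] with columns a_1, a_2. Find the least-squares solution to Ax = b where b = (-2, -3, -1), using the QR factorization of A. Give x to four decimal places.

a_1 = (-4, 0, 3); ‖a_1‖ = 5.0000, so e_1 = (-0.8000, 0.0000, 0.6000).
e_1·a_2 = (-0.8000)·3 + 0.0000·0 + 0.6000·(-4) = -4.8000.
u_2 = a_2 + 4.8000·e_1 = (-0.8400, 0.0000, -1.1200).
‖u_2‖ = 1.4000, so e_2 = (-0.6000, 0.0000, -0.8000).
Qᵀb = (1.0000, 2.0000).
Back-substitute: x_2 = 2.0000/1.4000 = 1.4286.
x_1 = (1.0000 + 4.8000·1.4286)/5.0000 = 1.5714.

x = (1.5714, 1.4286)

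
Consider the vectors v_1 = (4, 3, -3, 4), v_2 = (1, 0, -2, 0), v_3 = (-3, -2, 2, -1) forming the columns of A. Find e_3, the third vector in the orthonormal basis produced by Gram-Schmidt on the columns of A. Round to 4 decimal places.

e_3 = (-0.5164, -0.4648, -0.2582, 0.6713)

v_1 = (4, 3, -3, 4); ‖v_1‖ = 7.0711, so e_1 = (0.5657, 0.4243, -0.4243, 0.5657).
e_1·v_2 = 0.5657·1 + 0.4243·0 + (-0.4243)·(-2) + 0.5657·0 = 1.4142.
u_2 = v_2 − 1.4142·e_1 = (0.2000, -0.6000, -1.4000, -0.8000).
‖u_2‖ = 1.7321, so e_2 = (0.1155, -0.3464, -0.8083, -0.4619).
e_1·v_3 = 0.5657·(-3) + 0.4243·(-2) + (-0.4243)·2 + 0.5657·(-1) = -3.9598; e_2·v_3 = 0.1155·(-3) + (-0.3464)·(-2) + (-0.8083)·2 + (-0.4619)·(-1) = -0.8083.
u_3 = v_3 + 3.9598·e_1 + 0.8083·e_2 = (-0.6667, -0.6000, -0.3333, 0.8667).
‖u_3‖ = 1.2910, so e_3 = (-0.5164, -0.4648, -0.2582, 0.6713).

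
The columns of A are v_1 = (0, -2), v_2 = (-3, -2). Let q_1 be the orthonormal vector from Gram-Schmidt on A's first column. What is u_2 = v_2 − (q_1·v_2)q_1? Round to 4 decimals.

u_2 = (-3.0000, 0.0000)

v_1 = (0, -2); ‖v_1‖ = 2.0000, so q_1 = (0.0000, -1.0000).
q_1·v_2 = 0.0000·(-3) + (-1.0000)·(-2) = 2.0000.
u_2 = v_2 − 2.0000·q_1 = (-3.0000, 0.0000).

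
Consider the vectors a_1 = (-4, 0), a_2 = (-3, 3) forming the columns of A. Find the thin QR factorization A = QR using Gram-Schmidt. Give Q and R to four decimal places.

Q = [[-1.0000, 0.0000], [0.0000, 1.0000]], R = [[4.0000, 3.0000], [0.0000, 3.0000]]

a_1 = (-4, 0); ‖a_1‖ = 4.0000, so e_1 = (-1.0000, 0.0000).
e_1·a_2 = (-1.0000)·(-3) + 0.0000·3 = 3.0000.
u_2 = a_2 − 3.0000·e_1 = (0.0000, 3.0000).
‖u_2‖ = 3.0000, so e_2 = (0.0000, 1.0000).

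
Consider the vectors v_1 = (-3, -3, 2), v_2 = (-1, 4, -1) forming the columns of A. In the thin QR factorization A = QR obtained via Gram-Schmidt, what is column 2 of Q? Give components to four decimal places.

e_2 = (-0.7071, 0.7071, 0.0000)

v_1 = (-3, -3, 2); ‖v_1‖ = 4.6904, so e_1 = (-0.6396, -0.6396, 0.4264).
e_1·v_2 = (-0.6396)·(-1) + (-0.6396)·4 + 0.4264·(-1) = -2.3452.
u_2 = v_2 + 2.3452·e_1 = (-2.5000, 2.5000, 0.0000).
‖u_2‖ = 3.5355, so e_2 = (-0.7071, 0.7071, 0.0000).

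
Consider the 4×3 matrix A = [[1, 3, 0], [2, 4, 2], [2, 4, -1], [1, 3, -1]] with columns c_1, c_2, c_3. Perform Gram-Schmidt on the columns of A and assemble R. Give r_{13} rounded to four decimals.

q_1 = c_1/‖c_1‖ = (1, 2, 2, 1)/3.1623 = (0.3162, 0.6325, 0.6325, 0.3162).
r_{13} = q_1·c_3 = 0.3162.

r_{13} = 0.3162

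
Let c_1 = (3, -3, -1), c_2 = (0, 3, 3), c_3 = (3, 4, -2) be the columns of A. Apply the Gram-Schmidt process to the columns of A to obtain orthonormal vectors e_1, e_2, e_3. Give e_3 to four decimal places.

e_3 = (0.4264, 0.6396, -0.6396)

c_1 = (3, -3, -1); ‖c_1‖ = 4.3589, so e_1 = (0.6882, -0.6882, -0.2294).
e_1·c_2 = 0.6882·0 + (-0.6882)·3 + (-0.2294)·3 = -2.7530.
u_2 = c_2 + 2.7530·e_1 = (1.8947, 1.1053, 2.3684).
‖u_2‖ = 3.2282, so e_2 = (0.5869, 0.3424, 0.7337).
e_1·c_3 = 0.6882·3 + (-0.6882)·4 + (-0.2294)·(-2) = -0.2294; e_2·c_3 = 0.5869·3 + 0.3424·4 + 0.7337·(-2) = 1.6630.
u_3 = c_3 + 0.2294·e_1 − 1.6630·e_2 = (2.1818, 3.2727, -3.2727).
‖u_3‖ = 5.1168, so e_3 = (0.4264, 0.6396, -0.6396).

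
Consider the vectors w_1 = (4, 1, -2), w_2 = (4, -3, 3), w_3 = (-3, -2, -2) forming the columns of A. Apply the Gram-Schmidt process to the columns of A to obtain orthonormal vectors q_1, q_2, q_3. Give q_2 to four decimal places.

q_2 = (0.4739, -0.5923, 0.6516)

w_1 = (4, 1, -2); ‖w_1‖ = 4.5826, so q_1 = (0.8729, 0.2182, -0.4364).
q_1·w_2 = 0.8729·4 + 0.2182·(-3) + (-0.4364)·3 = 1.5275.
u_2 = w_2 − 1.5275·q_1 = (2.6667, -3.3333, 3.6667).
‖u_2‖ = 5.6273, so q_2 = (0.4739, -0.5923, 0.6516).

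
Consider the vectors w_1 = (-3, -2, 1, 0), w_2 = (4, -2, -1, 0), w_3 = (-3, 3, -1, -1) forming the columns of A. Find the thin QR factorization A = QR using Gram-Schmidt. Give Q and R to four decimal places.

w_1 = (-3, -2, 1, 0); ‖w_1‖ = 3.7417, so q_1 = (-0.8018, -0.5345, 0.2673, 0.0000).
q_1·w_2 = (-0.8018)·4 + (-0.5345)·(-2) + 0.2673·(-1) + 0.0000·0 = -2.4054.
u_2 = w_2 + 2.4054·q_1 = (2.0714, -3.2857, -0.3571, 0.0000).
‖u_2‖ = 3.9005, so q_2 = (0.5311, -0.8424, -0.0916, 0.0000).
q_1·w_3 = (-0.8018)·(-3) + (-0.5345)·3 + 0.2673·(-1) + 0.0000·(-1) = 0.5345; q_2·w_3 = 0.5311·(-3) + (-0.8424)·3 + (-0.0916)·(-1) + 0.0000·(-1) = -4.0287.
u_3 = w_3 − 0.5345·q_1 + 4.0287·q_2 = (-0.4319, -0.1080, -1.5117, -1.0000).
‖u_3‖ = 1.8664, so q_3 = (-0.2314, -0.0579, -0.8100, -0.5358).

Q = [[-0.8018, 0.5311, -0.2314], [-0.5345, -0.8424, -0.0579], [0.2673, -0.0916, -0.8100], [0.0000, 0.0000, -0.5358]], R = [[3.7417, -2.4054, 0.5345], [0.0000, 3.9005, -4.0287], [0.0000, 0.0000, 1.8664]]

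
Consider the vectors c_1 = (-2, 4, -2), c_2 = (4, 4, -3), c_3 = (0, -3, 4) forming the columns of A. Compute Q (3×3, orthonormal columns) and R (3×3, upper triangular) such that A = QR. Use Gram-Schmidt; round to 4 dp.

Q = [[-0.4082, 0.9017, 0.1425], [0.8165, 0.2909, 0.4987], [-0.4082, -0.3200, 0.8550]], R = [[4.8990, 2.8577, -4.0825], [0.0000, 5.7300, -2.1524], [0.0000, 0.0000, 1.9237]]

c_1 = (-2, 4, -2); ‖c_1‖ = 4.8990, so q_1 = (-0.4082, 0.8165, -0.4082).
q_1·c_2 = (-0.4082)·4 + 0.8165·4 + (-0.4082)·(-3) = 2.8577.
u_2 = c_2 − 2.8577·q_1 = (5.1667, 1.6667, -1.8333).
‖u_2‖ = 5.7300, so q_2 = (0.9017, 0.2909, -0.3200).
q_1·c_3 = (-0.4082)·0 + 0.8165·(-3) + (-0.4082)·4 = -4.0825; q_2·c_3 = 0.9017·0 + 0.2909·(-3) + (-0.3200)·4 = -2.1524.
u_3 = c_3 + 4.0825·q_1 + 2.1524·q_2 = (0.2741, 0.9594, 1.6447).
‖u_3‖ = 1.9237, so q_3 = (0.1425, 0.4987, 0.8550).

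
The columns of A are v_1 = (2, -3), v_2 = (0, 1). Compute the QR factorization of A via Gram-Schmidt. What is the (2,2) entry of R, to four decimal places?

r_{22} = 0.5547

v_1 = (2, -3); ‖v_1‖ = 3.6056, so e_1 = (0.5547, -0.8321).
e_1·v_2 = 0.5547·0 + (-0.8321)·1 = -0.8321.
u_2 = v_2 + 0.8321·e_1 = (0.4615, 0.3077).
r_{22} = ‖u_2‖ = 0.5547.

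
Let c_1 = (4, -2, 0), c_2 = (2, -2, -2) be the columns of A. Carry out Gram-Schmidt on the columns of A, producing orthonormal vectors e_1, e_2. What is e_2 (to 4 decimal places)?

c_1 = (4, -2, 0); ‖c_1‖ = 4.4721, so e_1 = (0.8944, -0.4472, 0.0000).
e_1·c_2 = 0.8944·2 + (-0.4472)·(-2) + 0.0000·(-2) = 2.6833.
u_2 = c_2 − 2.6833·e_1 = (-0.4000, -0.8000, -2.0000).
‖u_2‖ = 2.1909, so e_2 = (-0.1826, -0.3651, -0.9129).

e_2 = (-0.1826, -0.3651, -0.9129)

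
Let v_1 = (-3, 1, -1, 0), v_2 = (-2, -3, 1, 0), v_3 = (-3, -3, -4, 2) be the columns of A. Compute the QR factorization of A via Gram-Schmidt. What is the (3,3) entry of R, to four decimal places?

v_1 = (-3, 1, -1, 0); ‖v_1‖ = 3.3166, so q_1 = (-0.9045, 0.3015, -0.3015, 0.0000).
q_1·v_2 = (-0.9045)·(-2) + 0.3015·(-3) + (-0.3015)·1 + 0.0000·0 = 0.6030.
u_2 = v_2 − 0.6030·q_1 = (-1.4545, -3.1818, 1.1818, 0.0000).
‖u_2‖ = 3.6927, so q_2 = (-0.3939, -0.8616, 0.3200, 0.0000).
q_1·v_3 = (-0.9045)·(-3) + 0.3015·(-3) + (-0.3015)·(-4) + 0.0000·2 = 3.0151; q_2·v_3 = (-0.3939)·(-3) + (-0.8616)·(-3) + 0.3200·(-4) + 0.0000·2 = 2.4864.
u_3 = v_3 − 3.0151·q_1 − 2.4864·q_2 = (0.7067, -1.7667, -3.8867, 2.0000).
r_{33} = ‖u_3‖ = 4.7672.

r_{33} = 4.7672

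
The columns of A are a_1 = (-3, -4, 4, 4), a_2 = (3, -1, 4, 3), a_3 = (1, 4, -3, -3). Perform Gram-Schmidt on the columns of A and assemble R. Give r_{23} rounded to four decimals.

r_{23} = -0.9167

e_1 = a_1/‖a_1‖ = (-3, -4, 4, 4)/7.5498 = (-0.3974, -0.5298, 0.5298, 0.5298).
r_{12} = e_1·a_2 = 3.0464.
u_2 = a_2 − 3.0464·e_1 = (4.2105, 0.6140, 2.3860, 1.3860).
‖u_2‖ = 5.0714, so e_2 = (0.8302, 0.1211, 0.4705, 0.2733).
r_{23} = e_2·a_3 = -0.9167.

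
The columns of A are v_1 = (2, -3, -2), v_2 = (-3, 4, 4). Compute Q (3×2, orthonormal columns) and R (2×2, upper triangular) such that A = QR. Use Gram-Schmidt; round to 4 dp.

v_1 = (2, -3, -2); ‖v_1‖ = 4.1231, so q_1 = (0.4851, -0.7276, -0.4851).
q_1·v_2 = 0.4851·(-3) + (-0.7276)·4 + (-0.4851)·4 = -6.3059.
u_2 = v_2 + 6.3059·q_1 = (0.0588, -0.5882, 0.9412).
‖u_2‖ = 1.1114, so q_2 = (0.0529, -0.5293, 0.8468).

Q = [[0.4851, 0.0529], [-0.7276, -0.5293], [-0.4851, 0.8468]], R = [[4.1231, -6.3059], [0.0000, 1.1114]]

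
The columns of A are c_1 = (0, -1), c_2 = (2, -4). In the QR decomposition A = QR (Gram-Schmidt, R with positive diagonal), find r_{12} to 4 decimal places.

e_1 = c_1/‖c_1‖ = (0, -1)/1.0000 = (0.0000, -1.0000).
r_{12} = e_1·c_2 = 4.0000.

r_{12} = 4.0000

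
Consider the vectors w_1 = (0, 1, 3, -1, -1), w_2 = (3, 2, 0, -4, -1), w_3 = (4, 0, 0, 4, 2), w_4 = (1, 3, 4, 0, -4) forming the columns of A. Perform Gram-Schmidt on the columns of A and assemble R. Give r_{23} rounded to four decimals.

r_{23} = -0.4911

q_1 = w_1/‖w_1‖ = (0, 1, 3, -1, -1)/3.4641 = (0.0000, 0.2887, 0.8660, -0.2887, -0.2887).
r_{12} = q_1·w_2 = 2.0207.
u_2 = w_2 − 2.0207·q_1 = (3.0000, 1.4167, -1.7500, -3.4167, -0.4167).
‖u_2‖ = 5.0908, so q_2 = (0.5893, 0.2783, -0.3438, -0.6711, -0.0818).
r_{23} = q_2·w_3 = -0.4911.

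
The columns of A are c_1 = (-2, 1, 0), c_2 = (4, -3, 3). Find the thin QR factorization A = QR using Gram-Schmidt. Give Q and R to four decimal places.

Q = [[-0.8944, -0.1278], [0.4472, -0.2556], [0.0000, 0.9583]], R = [[2.2361, -4.9193], [0.0000, 3.1305]]

e_1 = c_1/‖c_1‖ = (-2, 1, 0)/2.2361 = (-0.8944, 0.4472, 0.0000).
r_{12} = e_1·c_2 = -4.9193.
u_2 = c_2 + 4.9193·e_1 = (-0.4000, -0.8000, 3.0000).
‖u_2‖ = 3.1305, so e_2 = (-0.1278, -0.2556, 0.9583).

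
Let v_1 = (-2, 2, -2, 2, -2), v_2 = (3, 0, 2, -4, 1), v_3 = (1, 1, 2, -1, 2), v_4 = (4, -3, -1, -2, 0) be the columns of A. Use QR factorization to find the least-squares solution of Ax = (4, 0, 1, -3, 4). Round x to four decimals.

x = (0.4062, -0.2228, 2.0888, 0.9807)

e_1 = v_1/‖v_1‖ = (-2, 2, -2, 2, -2)/4.4721 = (-0.4472, 0.4472, -0.4472, 0.4472, -0.4472).
r_{12} = e_1·v_2 = -4.4721.
u_2 = v_2 + 4.4721·e_1 = (1.0000, 2.0000, 0.0000, -2.0000, -1.0000).
‖u_2‖ = 3.1623, so e_2 = (0.3162, 0.6325, 0.0000, -0.6325, -0.3162).
r_{13} = e_1·v_3 = -2.2361; r_{23} = e_2·v_3 = 0.9487.
u_3 = v_3 + 2.2361·e_1 − 0.9487·e_2 = (-0.3000, 1.4000, 1.0000, 0.6000, 1.3000).
‖u_3‖ = 2.2583, so e_3 = (-0.1328, 0.6199, 0.4428, 0.2657, 0.5756).
r_{14} = e_1·v_4 = -3.5777; r_{24} = e_2·v_4 = 0.6325; r_{34} = e_3·v_4 = -3.3653.
u_4 = v_4 + 3.5777·e_1 − 0.6325·e_2 + 3.3653·e_3 = (1.7529, 0.2863, -1.1098, 0.8941, 0.5373).
‖u_4‖ = 2.3398, so e_4 = (0.7492, 0.1224, -0.4743, 0.3821, 0.2296).
Qᵀb = (-5.3666, 1.8974, 1.4170, 2.2945).
Back-substitute: x_4 = 2.2945/2.3398 = 0.9807.
x_3 = (1.4170 + 3.3653·0.9807)/2.2583 = 2.0888.
x_2 = (1.8974 − 0.9487·2.0888 − 0.6325·0.9807)/3.1623 = -0.2228.
x_1 = (-5.3666 + 4.4721·(-0.2228) + 2.2361·2.0888 + 3.5777·0.9807)/4.4721 = 0.4062.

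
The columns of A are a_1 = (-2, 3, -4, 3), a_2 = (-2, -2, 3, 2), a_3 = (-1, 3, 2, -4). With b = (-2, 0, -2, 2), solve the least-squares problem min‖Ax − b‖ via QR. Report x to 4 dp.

e_1 = a_1/‖a_1‖ = (-2, 3, -4, 3)/6.1644 = (-0.3244, 0.4867, -0.6489, 0.4867).
r_{12} = e_1·a_2 = -1.2978.
u_2 = a_2 + 1.2978·e_1 = (-2.4211, -1.3684, 2.1579, 2.6316).
‖u_2‖ = 4.3950, so e_2 = (-0.5509, -0.3114, 0.4910, 0.5988).
r_{13} = e_1·a_3 = -1.4600; r_{23} = e_2·a_3 = -1.7963.
u_3 = a_3 + 1.4600·e_1 + 1.7963·e_2 = (-2.4632, 3.1512, 1.9346, -2.2139).
‖u_3‖ = 4.9640, so e_3 = (-0.4962, 0.6348, 0.3897, -0.4460).
Qᵀb = (2.9200, 1.3173, -0.6790).
Back-substitute: x_3 = -0.6790/4.9640 = -0.1368.
x_2 = (1.3173 + 1.7963·(-0.1368))/4.3950 = 0.2438.
x_1 = (2.9200 + 1.2978·0.2438 + 1.4600·(-0.1368))/6.1644 = 0.4926.

x = (0.4926, 0.2438, -0.1368)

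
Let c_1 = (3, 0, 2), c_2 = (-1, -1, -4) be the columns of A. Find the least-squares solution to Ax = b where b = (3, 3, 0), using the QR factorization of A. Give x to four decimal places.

c_1 = (3, 0, 2); ‖c_1‖ = 3.6056, so q_1 = (0.8321, 0.0000, 0.5547).
q_1·c_2 = 0.8321·(-1) + 0.0000·(-1) + 0.5547·(-4) = -3.0509.
u_2 = c_2 + 3.0509·q_1 = (1.5385, -1.0000, -2.3077).
‖u_2‖ = 2.9483, so q_2 = (0.5218, -0.3392, -0.7827).
Qᵀb = (2.4962, 0.5479).
Back-substitute: x_2 = 0.5479/2.9483 = 0.1858.
x_1 = (2.4962 + 3.0509·0.1858)/3.6056 = 0.8496.

x = (0.8496, 0.1858)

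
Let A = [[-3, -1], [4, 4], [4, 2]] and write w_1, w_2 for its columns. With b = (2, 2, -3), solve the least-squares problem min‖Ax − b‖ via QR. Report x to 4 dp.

x = (-1.5909, 2.0455)

q_1 = w_1/‖w_1‖ = (-3, 4, 4)/6.4031 = (-0.4685, 0.6247, 0.6247).
r_{12} = q_1·w_2 = 4.2167.
u_2 = w_2 − 4.2167·q_1 = (0.9756, 1.3659, -0.6341).
‖u_2‖ = 1.7943, so q_2 = (0.5437, 0.7612, -0.3534).
Qᵀb = (-1.5617, 3.6702).
Back-substitute: x_2 = 3.6702/1.7943 = 2.0455.
x_1 = (-1.5617 − 4.2167·2.0455)/6.4031 = -1.5909.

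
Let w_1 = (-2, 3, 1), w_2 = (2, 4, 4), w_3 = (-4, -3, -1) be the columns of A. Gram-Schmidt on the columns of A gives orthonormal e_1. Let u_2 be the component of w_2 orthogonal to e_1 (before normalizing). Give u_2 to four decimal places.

e_1 = w_1/‖w_1‖ = (-2, 3, 1)/3.7417 = (-0.5345, 0.8018, 0.2673).
r_{12} = e_1·w_2 = 3.2071.
u_2 = w_2 − 3.2071·e_1 = (3.7143, 1.4286, 3.1429).

u_2 = (3.7143, 1.4286, 3.1429)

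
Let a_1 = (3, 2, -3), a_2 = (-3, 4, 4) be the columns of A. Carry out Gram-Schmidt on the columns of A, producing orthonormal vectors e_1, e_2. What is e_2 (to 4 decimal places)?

a_1 = (3, 2, -3); ‖a_1‖ = 4.6904, so e_1 = (0.6396, 0.4264, -0.6396).
e_1·a_2 = 0.6396·(-3) + 0.4264·4 + (-0.6396)·4 = -2.7716.
u_2 = a_2 + 2.7716·e_1 = (-1.2273, 5.1818, 2.2273).
‖u_2‖ = 5.7722, so e_2 = (-0.2126, 0.8977, 0.3859).

e_2 = (-0.2126, 0.8977, 0.3859)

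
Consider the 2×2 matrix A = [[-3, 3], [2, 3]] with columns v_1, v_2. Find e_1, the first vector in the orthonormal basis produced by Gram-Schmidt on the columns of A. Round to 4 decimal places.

e_1 = v_1/‖v_1‖ = (-3, 2)/3.6056 = (-0.8321, 0.5547).

e_1 = (-0.8321, 0.5547)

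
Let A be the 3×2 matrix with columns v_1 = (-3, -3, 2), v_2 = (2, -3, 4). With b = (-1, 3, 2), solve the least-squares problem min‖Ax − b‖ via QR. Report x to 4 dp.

x = (-0.0484, -0.0851)

q_1 = v_1/‖v_1‖ = (-3, -3, 2)/4.6904 = (-0.6396, -0.6396, 0.4264).
r_{12} = q_1·v_2 = 2.3452.
u_2 = v_2 − 2.3452·q_1 = (3.5000, -1.5000, 3.0000).
‖u_2‖ = 4.8477, so q_2 = (0.7220, -0.3094, 0.6189).
Qᵀb = (-0.4264, -0.4126).
Back-substitute: x_2 = -0.4126/4.8477 = -0.0851.
x_1 = (-0.4264 − 2.3452·(-0.0851))/4.6904 = -0.0484.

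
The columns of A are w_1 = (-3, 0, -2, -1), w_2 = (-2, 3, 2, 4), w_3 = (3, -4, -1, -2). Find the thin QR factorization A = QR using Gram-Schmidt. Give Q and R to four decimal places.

Q = [[-0.8018, -0.4246, -0.1170], [0.0000, 0.5245, -0.7877], [-0.5345, 0.2997, -0.1208], [-0.2673, 0.6744, 0.5927]], R = [[3.7417, -0.5345, -1.3363], [0.0000, 5.7196, -5.0203], [0.0000, 0.0000, 1.7352]]

q_1 = w_1/‖w_1‖ = (-3, 0, -2, -1)/3.7417 = (-0.8018, 0.0000, -0.5345, -0.2673).
r_{12} = q_1·w_2 = -0.5345.
u_2 = w_2 + 0.5345·q_1 = (-2.4286, 3.0000, 1.7143, 3.8571).
‖u_2‖ = 5.7196, so q_2 = (-0.4246, 0.5245, 0.2997, 0.6744).
r_{13} = q_1·w_3 = -1.3363; r_{23} = q_2·w_3 = -5.0203.
u_3 = w_3 + 1.3363·q_1 + 5.0203·q_2 = (-0.2031, -1.3668, -0.2096, 1.0284).
‖u_3‖ = 1.7352, so q_3 = (-0.1170, -0.7877, -0.1208, 0.5927).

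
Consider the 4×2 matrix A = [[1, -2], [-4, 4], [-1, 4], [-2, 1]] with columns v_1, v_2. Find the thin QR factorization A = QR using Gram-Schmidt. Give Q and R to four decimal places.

Q = [[0.2132, -0.2764], [-0.8528, -0.1106], [-0.2132, 0.8845], [-0.4264, -0.3593]], R = [[4.6904, -5.1168], [0.0000, 3.2891]]

v_1 = (1, -4, -1, -2); ‖v_1‖ = 4.6904, so e_1 = (0.2132, -0.8528, -0.2132, -0.4264).
e_1·v_2 = 0.2132·(-2) + (-0.8528)·4 + (-0.2132)·4 + (-0.4264)·1 = -5.1168.
u_2 = v_2 + 5.1168·e_1 = (-0.9091, -0.3636, 2.9091, -1.1818).
‖u_2‖ = 3.2891, so e_2 = (-0.2764, -0.1106, 0.8845, -0.3593).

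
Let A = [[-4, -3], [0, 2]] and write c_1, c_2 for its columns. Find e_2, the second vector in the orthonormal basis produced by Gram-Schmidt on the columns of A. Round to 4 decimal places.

e_2 = (0.0000, 1.0000)

e_1 = c_1/‖c_1‖ = (-4, 0)/4.0000 = (-1.0000, 0.0000).
r_{12} = e_1·c_2 = 3.0000.
u_2 = c_2 − 3.0000·e_1 = (0.0000, 2.0000).
‖u_2‖ = 2.0000, so e_2 = (0.0000, 1.0000).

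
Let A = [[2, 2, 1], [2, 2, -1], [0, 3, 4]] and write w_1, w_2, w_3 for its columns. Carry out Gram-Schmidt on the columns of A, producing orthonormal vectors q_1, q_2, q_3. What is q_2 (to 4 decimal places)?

w_1 = (2, 2, 0); ‖w_1‖ = 2.8284, so q_1 = (0.7071, 0.7071, 0.0000).
q_1·w_2 = 0.7071·2 + 0.7071·2 + 0.0000·3 = 2.8284.
u_2 = w_2 − 2.8284·q_1 = (0.0000, 0.0000, 3.0000).
‖u_2‖ = 3.0000, so q_2 = (0.0000, 0.0000, 1.0000).

q_2 = (0.0000, 0.0000, 1.0000)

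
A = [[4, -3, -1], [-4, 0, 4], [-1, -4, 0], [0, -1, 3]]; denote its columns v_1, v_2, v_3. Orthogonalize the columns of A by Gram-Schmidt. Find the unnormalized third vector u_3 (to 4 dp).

q_1 = v_1/‖v_1‖ = (4, -4, -1, 0)/5.7446 = (0.6963, -0.6963, -0.1741, 0.0000).
r_{12} = q_1·v_2 = -1.3926.
u_2 = v_2 + 1.3926·q_1 = (-2.0303, -0.9697, -4.2424, -1.0000).
‖u_2‖ = 4.9052, so q_2 = (-0.4139, -0.1977, -0.8649, -0.2039).
r_{13} = q_1·v_3 = -3.4816; r_{23} = q_2·v_3 = -0.9884.
u_3 = v_3 + 3.4816·q_1 + 0.9884·q_2 = (1.0151, 1.3804, -1.4610, 2.7985).

u_3 = (1.0151, 1.3804, -1.4610, 2.7985)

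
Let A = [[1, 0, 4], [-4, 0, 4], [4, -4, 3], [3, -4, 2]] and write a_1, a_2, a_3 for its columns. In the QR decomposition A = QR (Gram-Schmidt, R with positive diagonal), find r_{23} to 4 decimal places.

a_1 = (1, -4, 4, 3); ‖a_1‖ = 6.4807, so q_1 = (0.1543, -0.6172, 0.6172, 0.4629).
q_1·a_2 = 0.1543·0 + (-0.6172)·0 + 0.6172·(-4) + 0.4629·(-4) = -4.3205.
u_2 = a_2 + 4.3205·q_1 = (0.6667, -2.6667, -1.3333, -2.0000).
‖u_2‖ = 3.6515, so q_2 = (0.1826, -0.7303, -0.3651, -0.5477).
r_{23} = q_2·a_3 = -4.3818.

r_{23} = -4.3818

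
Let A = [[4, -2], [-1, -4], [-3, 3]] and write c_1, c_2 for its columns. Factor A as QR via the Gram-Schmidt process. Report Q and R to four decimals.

Q = [[0.7845, 0.0000], [-0.1961, -0.9487], [-0.5883, 0.3162]], R = [[5.0990, -2.5495], [0.0000, 4.7434]]

c_1 = (4, -1, -3); ‖c_1‖ = 5.0990, so q_1 = (0.7845, -0.1961, -0.5883).
q_1·c_2 = 0.7845·(-2) + (-0.1961)·(-4) + (-0.5883)·3 = -2.5495.
u_2 = c_2 + 2.5495·q_1 = (0.0000, -4.5000, 1.5000).
‖u_2‖ = 4.7434, so q_2 = (0.0000, -0.9487, 0.3162).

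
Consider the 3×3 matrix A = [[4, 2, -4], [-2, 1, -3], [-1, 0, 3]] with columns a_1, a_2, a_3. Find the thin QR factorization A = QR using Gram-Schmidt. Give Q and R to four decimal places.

e_1 = a_1/‖a_1‖ = (4, -2, -1)/4.5826 = (0.8729, -0.4364, -0.2182).
r_{12} = e_1·a_2 = 1.3093.
u_2 = a_2 − 1.3093·e_1 = (0.8571, 1.5714, 0.2857).
‖u_2‖ = 1.8127, so e_2 = (0.4729, 0.8669, 0.1576).
r_{13} = e_1·a_3 = -2.8368; r_{23} = e_2·a_3 = -4.0194.
u_3 = a_3 + 2.8368·e_1 + 4.0194·e_2 = (0.3768, -0.7536, 3.0145).
‖u_3‖ = 3.1300, so e_3 = (0.1204, -0.2408, 0.9631).

Q = [[0.8729, 0.4729, 0.1204], [-0.4364, 0.8669, -0.2408], [-0.2182, 0.1576, 0.9631]], R = [[4.5826, 1.3093, -2.8368], [0.0000, 1.8127, -4.0194], [0.0000, 0.0000, 3.1300]]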